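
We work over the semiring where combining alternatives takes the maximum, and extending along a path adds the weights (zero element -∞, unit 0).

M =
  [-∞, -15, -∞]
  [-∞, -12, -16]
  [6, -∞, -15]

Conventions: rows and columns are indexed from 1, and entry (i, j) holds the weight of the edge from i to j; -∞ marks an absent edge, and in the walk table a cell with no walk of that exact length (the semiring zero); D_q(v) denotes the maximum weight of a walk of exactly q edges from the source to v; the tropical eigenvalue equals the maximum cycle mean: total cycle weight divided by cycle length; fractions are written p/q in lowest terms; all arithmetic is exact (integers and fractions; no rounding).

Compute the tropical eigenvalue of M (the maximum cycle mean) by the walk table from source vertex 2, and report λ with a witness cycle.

q=0: [-∞, 0, -∞]
q=1: [-∞, -12, -16]
q=2: [-10, -24, -28]
q=3: [-22, -25, -40]
Optimal cycle mean attained by: cycle 1->2->3->1, total (-15) + (-16) + 6, length 3.
Answer: λ = -25/3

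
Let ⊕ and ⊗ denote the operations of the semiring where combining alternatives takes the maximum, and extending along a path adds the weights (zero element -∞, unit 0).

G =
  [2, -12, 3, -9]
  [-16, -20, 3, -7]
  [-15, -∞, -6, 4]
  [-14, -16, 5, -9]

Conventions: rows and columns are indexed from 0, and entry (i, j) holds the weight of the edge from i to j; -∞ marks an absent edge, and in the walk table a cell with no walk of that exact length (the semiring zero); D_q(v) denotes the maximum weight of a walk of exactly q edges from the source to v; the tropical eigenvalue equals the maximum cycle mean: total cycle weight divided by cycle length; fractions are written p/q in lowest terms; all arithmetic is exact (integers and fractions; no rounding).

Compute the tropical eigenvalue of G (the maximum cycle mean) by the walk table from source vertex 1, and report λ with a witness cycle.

q=0: [-∞, 0, -∞, -∞]
q=1: [-16, -20, 3, -7]
q=2: [-12, -23, -2, 7]
q=3: [-7, -9, 12, 2]
q=4: [-3, -14, 7, 16]
Optimal cycle mean attained by: cycle 2->3->2, total 4 + 5, length 2.
Answer: λ = 9/2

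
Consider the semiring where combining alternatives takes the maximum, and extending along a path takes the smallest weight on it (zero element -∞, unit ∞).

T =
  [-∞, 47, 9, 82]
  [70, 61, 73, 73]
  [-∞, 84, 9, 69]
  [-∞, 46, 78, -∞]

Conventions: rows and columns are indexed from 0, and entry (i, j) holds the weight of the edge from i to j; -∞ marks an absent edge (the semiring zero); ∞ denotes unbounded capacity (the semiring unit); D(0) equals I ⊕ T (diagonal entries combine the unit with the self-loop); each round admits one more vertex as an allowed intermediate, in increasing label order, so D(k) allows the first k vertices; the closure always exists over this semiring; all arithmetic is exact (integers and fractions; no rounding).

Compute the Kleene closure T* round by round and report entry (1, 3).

D(0):
  [∞, 47, 9, 82]
  [70, ∞, 73, 73]
  [-∞, 84, ∞, 69]
  [-∞, 46, 78, ∞]
D(1):
  [∞, 47, 9, 82]
  [70, ∞, 73, 73]
  [-∞, 84, ∞, 69]
  [-∞, 46, 78, ∞]
D(2):
  [∞, 47, 47, 82]
  [70, ∞, 73, 73]
  [70, 84, ∞, 73]
  [46, 46, 78, ∞]
D(3):
  [∞, 47, 47, 82]
  [70, ∞, 73, 73]
  [70, 84, ∞, 73]
  [70, 78, 78, ∞]
D(4):
  [∞, 78, 78, 82]
  [70, ∞, 73, 73]
  [70, 84, ∞, 73]
  [70, 78, 78, ∞]
Answer: T*[1][3] = 73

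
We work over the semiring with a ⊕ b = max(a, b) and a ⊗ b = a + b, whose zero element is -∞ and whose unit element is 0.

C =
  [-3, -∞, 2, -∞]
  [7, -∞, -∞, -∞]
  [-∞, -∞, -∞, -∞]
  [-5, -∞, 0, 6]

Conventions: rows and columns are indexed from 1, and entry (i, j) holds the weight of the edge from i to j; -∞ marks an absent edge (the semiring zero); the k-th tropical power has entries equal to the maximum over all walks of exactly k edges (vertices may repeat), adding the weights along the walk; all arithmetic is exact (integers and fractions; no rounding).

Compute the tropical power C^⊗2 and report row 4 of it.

C^⊗2:
  [-6, -∞, -1, -∞]
  [4, -∞, 9, -∞]
  [-∞, -∞, -∞, -∞]
  [1, -∞, 6, 12]
Answer: row 4 of C^⊗2 = [1, -∞, 6, 12]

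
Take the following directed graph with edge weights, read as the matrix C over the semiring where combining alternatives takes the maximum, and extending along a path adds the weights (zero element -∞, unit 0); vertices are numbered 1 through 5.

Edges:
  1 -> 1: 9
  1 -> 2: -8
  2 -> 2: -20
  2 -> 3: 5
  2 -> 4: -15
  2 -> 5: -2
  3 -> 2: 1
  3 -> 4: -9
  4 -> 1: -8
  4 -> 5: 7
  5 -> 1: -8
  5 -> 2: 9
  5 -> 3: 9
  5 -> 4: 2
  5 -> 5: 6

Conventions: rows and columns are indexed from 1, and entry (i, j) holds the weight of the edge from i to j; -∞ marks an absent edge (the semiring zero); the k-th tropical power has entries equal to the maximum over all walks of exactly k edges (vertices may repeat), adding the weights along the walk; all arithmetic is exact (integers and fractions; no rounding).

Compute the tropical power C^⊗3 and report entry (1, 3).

C^⊗2:
  [18, 1, -3, -23, -10]
  [-10, 7, 7, 0, 4]
  [-17, -19, 6, -14, -1]
  [1, 16, 16, 9, 13]
  [1, 15, 15, 8, 12]
C^⊗3:
  [27, 10, 6, -8, -1]
  [-1, 13, 13, 6, 10]
  [-8, 8, 8, 1, 5]
  [10, 22, 22, 15, 19]
  [10, 21, 21, 14, 18]
Key observation: the optimum is the walk 1->1->2->3, with weight 9 + (-8) + 5 = 6.
Optimal value attained by: walk 1->1->2->3.
Answer: (C^⊗3)[1][3] = 6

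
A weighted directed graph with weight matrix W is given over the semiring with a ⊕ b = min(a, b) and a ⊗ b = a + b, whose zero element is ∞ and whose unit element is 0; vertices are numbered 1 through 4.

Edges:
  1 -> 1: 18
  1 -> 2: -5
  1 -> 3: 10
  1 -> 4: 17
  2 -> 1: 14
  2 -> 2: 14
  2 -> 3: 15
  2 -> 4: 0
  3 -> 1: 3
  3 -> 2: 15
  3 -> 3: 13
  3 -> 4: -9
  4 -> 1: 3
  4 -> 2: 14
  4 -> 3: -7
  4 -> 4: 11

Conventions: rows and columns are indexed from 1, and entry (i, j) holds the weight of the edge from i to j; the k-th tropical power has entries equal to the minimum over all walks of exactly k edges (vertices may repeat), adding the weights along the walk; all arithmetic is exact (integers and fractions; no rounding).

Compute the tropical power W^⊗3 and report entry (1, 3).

W^⊗2:
  [9, 9, 10, -5]
  [3, 9, -7, 6]
  [-6, -2, -16, 2]
  [-4, -2, 4, -16]
W^⊗3:
  [-2, 4, -12, 1]
  [-4, -2, -1, -16]
  [-13, -11, -5, -25]
  [-13, -9, -23, -5]
Key observation: the optimum is the walk 1->2->4->3, with weight (-5) + 0 + (-7) = -12.
Optimal value attained by: walk 1->2->4->3.
Answer: (W^⊗3)[1][3] = -12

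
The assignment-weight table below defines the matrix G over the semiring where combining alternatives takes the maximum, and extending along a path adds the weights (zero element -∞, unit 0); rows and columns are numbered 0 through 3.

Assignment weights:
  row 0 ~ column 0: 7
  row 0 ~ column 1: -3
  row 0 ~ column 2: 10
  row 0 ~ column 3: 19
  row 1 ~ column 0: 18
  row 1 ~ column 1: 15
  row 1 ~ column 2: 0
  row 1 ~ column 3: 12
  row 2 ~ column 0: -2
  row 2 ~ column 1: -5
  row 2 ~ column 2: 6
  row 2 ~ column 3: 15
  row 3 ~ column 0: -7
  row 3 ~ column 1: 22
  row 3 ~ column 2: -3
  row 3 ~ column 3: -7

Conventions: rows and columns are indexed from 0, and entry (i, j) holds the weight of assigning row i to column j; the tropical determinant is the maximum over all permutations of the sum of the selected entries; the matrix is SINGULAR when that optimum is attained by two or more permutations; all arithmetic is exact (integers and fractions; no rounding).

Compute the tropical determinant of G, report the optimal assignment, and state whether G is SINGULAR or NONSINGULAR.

σ = (0, 1, 2, 3): 7 + 15 + 6 + (-7) = 21
σ = (0, 1, 3, 2): 7 + 15 + 15 + (-3) = 34
σ = (0, 2, 1, 3): 7 + 0 + (-5) + (-7) = -5
σ = (0, 2, 3, 1): 7 + 0 + 15 + 22 = 44
σ = (0, 3, 1, 2): 7 + 12 + (-5) + (-3) = 11
σ = (0, 3, 2, 1): 7 + 12 + 6 + 22 = 47
σ = (1, 0, 2, 3): (-3) + 18 + 6 + (-7) = 14
σ = (1, 0, 3, 2): (-3) + 18 + 15 + (-3) = 27
σ = (1, 2, 0, 3): (-3) + 0 + (-2) + (-7) = -12
σ = (1, 2, 3, 0): (-3) + 0 + 15 + (-7) = 5
σ = (1, 3, 0, 2): (-3) + 12 + (-2) + (-3) = 4
σ = (1, 3, 2, 0): (-3) + 12 + 6 + (-7) = 8
σ = (2, 0, 1, 3): 10 + 18 + (-5) + (-7) = 16
σ = (2, 0, 3, 1): 10 + 18 + 15 + 22 = 65
σ = (2, 1, 0, 3): 10 + 15 + (-2) + (-7) = 16
σ = (2, 1, 3, 0): 10 + 15 + 15 + (-7) = 33
σ = (2, 3, 0, 1): 10 + 12 + (-2) + 22 = 42
σ = (2, 3, 1, 0): 10 + 12 + (-5) + (-7) = 10
σ = (3, 0, 1, 2): 19 + 18 + (-5) + (-3) = 29
σ = (3, 0, 2, 1): 19 + 18 + 6 + 22 = 65
σ = (3, 1, 0, 2): 19 + 15 + (-2) + (-3) = 29
σ = (3, 1, 2, 0): 19 + 15 + 6 + (-7) = 33
σ = (3, 2, 0, 1): 19 + 0 + (-2) + 22 = 39
σ = (3, 2, 1, 0): 19 + 0 + (-5) + (-7) = 7
Optimal value attained by: σ = (2, 0, 3, 1).
Answer: det⊕(G) = 65; verdict: SINGULAR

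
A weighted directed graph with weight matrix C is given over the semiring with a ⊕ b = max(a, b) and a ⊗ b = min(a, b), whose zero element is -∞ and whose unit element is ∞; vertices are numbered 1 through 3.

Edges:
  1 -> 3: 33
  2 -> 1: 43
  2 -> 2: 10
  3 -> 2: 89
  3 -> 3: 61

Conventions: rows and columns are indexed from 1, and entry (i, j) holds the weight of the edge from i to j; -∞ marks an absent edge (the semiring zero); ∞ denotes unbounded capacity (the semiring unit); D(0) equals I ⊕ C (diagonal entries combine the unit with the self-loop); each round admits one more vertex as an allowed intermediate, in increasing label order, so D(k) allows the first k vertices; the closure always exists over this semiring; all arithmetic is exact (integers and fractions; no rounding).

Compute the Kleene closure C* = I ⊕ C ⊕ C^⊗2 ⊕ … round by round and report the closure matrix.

D(0):
  [∞, -∞, 33]
  [43, ∞, -∞]
  [-∞, 89, ∞]
D(1):
  [∞, -∞, 33]
  [43, ∞, 33]
  [-∞, 89, ∞]
D(2):
  [∞, -∞, 33]
  [43, ∞, 33]
  [43, 89, ∞]
D(3):
  [∞, 33, 33]
  [43, ∞, 33]
  [43, 89, ∞]
Answer: C* = [[∞, 33, 33], [43, ∞, 33], [43, 89, ∞]]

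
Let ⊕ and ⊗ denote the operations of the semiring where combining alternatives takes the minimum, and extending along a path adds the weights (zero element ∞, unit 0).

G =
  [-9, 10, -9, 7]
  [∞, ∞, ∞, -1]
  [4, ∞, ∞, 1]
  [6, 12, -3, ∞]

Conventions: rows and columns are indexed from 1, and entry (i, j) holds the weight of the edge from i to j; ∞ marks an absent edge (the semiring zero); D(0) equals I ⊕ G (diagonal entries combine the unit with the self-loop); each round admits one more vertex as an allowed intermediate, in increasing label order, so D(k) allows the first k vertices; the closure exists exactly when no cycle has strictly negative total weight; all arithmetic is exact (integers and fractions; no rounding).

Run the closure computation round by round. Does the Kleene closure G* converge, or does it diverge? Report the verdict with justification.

Detection: at round 0, diagonal entry (1, 1) turns strictly negative.
Key observation: the cycle 1->1 has total weight (-9), which is strictly negative.
Answer: DIVERGES — negative cycle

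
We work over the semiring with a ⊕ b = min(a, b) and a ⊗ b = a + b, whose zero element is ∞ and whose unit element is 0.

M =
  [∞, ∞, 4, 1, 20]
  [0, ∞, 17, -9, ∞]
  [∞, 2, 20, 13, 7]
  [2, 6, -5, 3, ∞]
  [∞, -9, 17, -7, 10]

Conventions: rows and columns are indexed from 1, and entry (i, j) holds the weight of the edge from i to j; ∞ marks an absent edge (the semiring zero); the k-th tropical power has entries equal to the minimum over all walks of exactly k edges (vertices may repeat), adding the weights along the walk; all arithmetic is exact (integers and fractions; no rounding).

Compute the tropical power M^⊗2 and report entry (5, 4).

M^⊗2:
  [3, 6, -4, 4, 11]
  [-7, -3, -14, -6, 20]
  [2, -2, 8, -7, 17]
  [5, -3, -2, -3, 2]
  [-9, -1, -12, -18, 20]
Key observation: the optimum is the walk 5->2->4, with weight (-9) + (-9) = -18.
Optimal value attained by: walk 5->2->4.
Answer: (M^⊗2)[5][4] = -18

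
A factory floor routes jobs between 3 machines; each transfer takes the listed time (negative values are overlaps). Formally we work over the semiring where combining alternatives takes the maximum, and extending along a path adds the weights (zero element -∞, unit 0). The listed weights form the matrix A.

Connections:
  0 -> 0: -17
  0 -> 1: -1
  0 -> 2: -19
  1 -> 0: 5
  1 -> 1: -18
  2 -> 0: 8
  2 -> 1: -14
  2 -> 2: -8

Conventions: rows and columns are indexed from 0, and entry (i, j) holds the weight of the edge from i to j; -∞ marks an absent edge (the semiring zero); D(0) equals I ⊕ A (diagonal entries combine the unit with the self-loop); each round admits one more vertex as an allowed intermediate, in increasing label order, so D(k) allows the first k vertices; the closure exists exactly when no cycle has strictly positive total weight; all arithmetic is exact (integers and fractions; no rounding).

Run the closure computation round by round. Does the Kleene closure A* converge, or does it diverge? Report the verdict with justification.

D(0):
  [0, -1, -19]
  [5, 0, -∞]
  [8, -14, 0]
Detection: at round 1, diagonal entry (1, 1) turns strictly positive.
Key observation: the cycle 1->0->1 has total weight 5 + (-1), which is strictly positive.
Answer: DIVERGES — positive cycle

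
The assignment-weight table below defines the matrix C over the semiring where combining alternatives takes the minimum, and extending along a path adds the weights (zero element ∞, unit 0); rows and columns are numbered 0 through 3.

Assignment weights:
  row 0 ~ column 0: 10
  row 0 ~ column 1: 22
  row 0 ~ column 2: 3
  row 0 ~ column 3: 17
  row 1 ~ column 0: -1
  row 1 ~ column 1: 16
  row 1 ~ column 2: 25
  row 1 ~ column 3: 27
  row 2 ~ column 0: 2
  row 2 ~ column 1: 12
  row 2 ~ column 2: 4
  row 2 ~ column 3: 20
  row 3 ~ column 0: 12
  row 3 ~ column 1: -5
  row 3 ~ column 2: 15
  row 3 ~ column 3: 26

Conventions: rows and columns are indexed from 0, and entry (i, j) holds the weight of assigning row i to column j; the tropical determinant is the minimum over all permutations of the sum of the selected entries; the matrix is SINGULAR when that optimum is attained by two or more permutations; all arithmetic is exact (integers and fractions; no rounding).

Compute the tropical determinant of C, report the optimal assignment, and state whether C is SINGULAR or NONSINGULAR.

σ = (0, 1, 2, 3): 10 + 16 + 4 + 26 = 56
σ = (0, 1, 3, 2): 10 + 16 + 20 + 15 = 61
σ = (0, 2, 1, 3): 10 + 25 + 12 + 26 = 73
σ = (0, 2, 3, 1): 10 + 25 + 20 + (-5) = 50
σ = (0, 3, 1, 2): 10 + 27 + 12 + 15 = 64
σ = (0, 3, 2, 1): 10 + 27 + 4 + (-5) = 36
σ = (1, 0, 2, 3): 22 + (-1) + 4 + 26 = 51
σ = (1, 0, 3, 2): 22 + (-1) + 20 + 15 = 56
σ = (1, 2, 0, 3): 22 + 25 + 2 + 26 = 75
σ = (1, 2, 3, 0): 22 + 25 + 20 + 12 = 79
σ = (1, 3, 0, 2): 22 + 27 + 2 + 15 = 66
σ = (1, 3, 2, 0): 22 + 27 + 4 + 12 = 65
σ = (2, 0, 1, 3): 3 + (-1) + 12 + 26 = 40
σ = (2, 0, 3, 1): 3 + (-1) + 20 + (-5) = 17
σ = (2, 1, 0, 3): 3 + 16 + 2 + 26 = 47
σ = (2, 1, 3, 0): 3 + 16 + 20 + 12 = 51
σ = (2, 3, 0, 1): 3 + 27 + 2 + (-5) = 27
σ = (2, 3, 1, 0): 3 + 27 + 12 + 12 = 54
σ = (3, 0, 1, 2): 17 + (-1) + 12 + 15 = 43
σ = (3, 0, 2, 1): 17 + (-1) + 4 + (-5) = 15
σ = (3, 1, 0, 2): 17 + 16 + 2 + 15 = 50
σ = (3, 1, 2, 0): 17 + 16 + 4 + 12 = 49
σ = (3, 2, 0, 1): 17 + 25 + 2 + (-5) = 39
σ = (3, 2, 1, 0): 17 + 25 + 12 + 12 = 66
Optimal value attained by: σ = (3, 0, 2, 1).
Answer: det⊕(C) = 15; verdict: NONSINGULAR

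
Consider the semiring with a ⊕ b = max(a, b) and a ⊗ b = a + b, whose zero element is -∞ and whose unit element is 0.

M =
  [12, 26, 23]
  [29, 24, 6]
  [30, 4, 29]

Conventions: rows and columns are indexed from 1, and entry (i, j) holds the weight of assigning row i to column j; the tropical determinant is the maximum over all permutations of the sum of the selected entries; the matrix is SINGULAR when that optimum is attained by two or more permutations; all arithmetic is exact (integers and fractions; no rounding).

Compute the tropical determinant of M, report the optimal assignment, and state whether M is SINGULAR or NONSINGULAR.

σ = (1, 2, 3): 12 + 24 + 29 = 65
σ = (1, 3, 2): 12 + 6 + 4 = 22
σ = (2, 1, 3): 26 + 29 + 29 = 84
σ = (2, 3, 1): 26 + 6 + 30 = 62
σ = (3, 1, 2): 23 + 29 + 4 = 56
σ = (3, 2, 1): 23 + 24 + 30 = 77
Optimal value attained by: σ = (2, 1, 3).
Answer: det⊕(M) = 84; verdict: NONSINGULAR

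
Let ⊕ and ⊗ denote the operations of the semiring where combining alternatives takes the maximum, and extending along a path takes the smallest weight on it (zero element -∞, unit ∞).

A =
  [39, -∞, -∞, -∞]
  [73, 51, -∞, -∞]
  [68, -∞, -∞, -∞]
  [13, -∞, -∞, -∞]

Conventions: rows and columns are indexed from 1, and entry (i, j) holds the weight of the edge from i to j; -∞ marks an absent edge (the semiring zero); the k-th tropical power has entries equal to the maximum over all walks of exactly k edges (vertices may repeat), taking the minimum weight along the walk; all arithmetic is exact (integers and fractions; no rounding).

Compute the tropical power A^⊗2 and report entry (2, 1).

A^⊗2:
  [39, -∞, -∞, -∞]
  [51, 51, -∞, -∞]
  [39, -∞, -∞, -∞]
  [13, -∞, -∞, -∞]
Key observation: the optimum is the walk 2->2->1, with weight 51 min 73 = 51.
Optimal value attained by: walk 2->2->1.
Answer: (A^⊗2)[2][1] = 51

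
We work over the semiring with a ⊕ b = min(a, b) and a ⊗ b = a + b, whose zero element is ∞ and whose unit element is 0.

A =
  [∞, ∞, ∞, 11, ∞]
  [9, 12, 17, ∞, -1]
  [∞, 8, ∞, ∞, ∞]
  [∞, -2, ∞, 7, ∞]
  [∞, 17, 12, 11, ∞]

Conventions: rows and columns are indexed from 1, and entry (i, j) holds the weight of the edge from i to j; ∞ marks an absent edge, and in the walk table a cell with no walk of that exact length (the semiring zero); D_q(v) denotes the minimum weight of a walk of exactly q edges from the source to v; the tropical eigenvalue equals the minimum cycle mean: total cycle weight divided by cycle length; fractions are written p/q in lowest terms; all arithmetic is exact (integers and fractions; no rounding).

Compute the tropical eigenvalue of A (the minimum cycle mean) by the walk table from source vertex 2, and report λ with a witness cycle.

q=0: [∞, 0, ∞, ∞, ∞]
q=1: [9, 12, 17, ∞, -1]
q=2: [21, 16, 11, 10, 11]
q=3: [25, 8, 23, 17, 15]
q=4: [17, 15, 25, 24, 7]
q=5: [24, 22, 19, 18, 14]
Optimal cycle mean attained by: cycle 2->5->4->2, total (-1) + 11 + (-2), length 3.
Answer: λ = 8/3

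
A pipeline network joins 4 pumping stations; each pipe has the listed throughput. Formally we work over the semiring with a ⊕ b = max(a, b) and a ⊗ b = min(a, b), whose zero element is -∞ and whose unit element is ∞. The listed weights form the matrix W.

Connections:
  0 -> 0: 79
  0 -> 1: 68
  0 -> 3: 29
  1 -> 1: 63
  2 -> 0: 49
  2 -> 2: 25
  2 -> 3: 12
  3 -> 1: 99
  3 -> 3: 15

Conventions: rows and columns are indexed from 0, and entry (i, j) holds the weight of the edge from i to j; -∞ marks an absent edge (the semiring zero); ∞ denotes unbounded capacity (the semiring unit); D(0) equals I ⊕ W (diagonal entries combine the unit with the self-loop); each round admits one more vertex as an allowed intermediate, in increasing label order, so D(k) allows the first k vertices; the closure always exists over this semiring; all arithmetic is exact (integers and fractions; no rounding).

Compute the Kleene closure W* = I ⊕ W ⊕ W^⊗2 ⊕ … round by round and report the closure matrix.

D(0):
  [∞, 68, -∞, 29]
  [-∞, ∞, -∞, -∞]
  [49, -∞, ∞, 12]
  [-∞, 99, -∞, ∞]
D(1):
  [∞, 68, -∞, 29]
  [-∞, ∞, -∞, -∞]
  [49, 49, ∞, 29]
  [-∞, 99, -∞, ∞]
D(2):
  [∞, 68, -∞, 29]
  [-∞, ∞, -∞, -∞]
  [49, 49, ∞, 29]
  [-∞, 99, -∞, ∞]
D(3):
  [∞, 68, -∞, 29]
  [-∞, ∞, -∞, -∞]
  [49, 49, ∞, 29]
  [-∞, 99, -∞, ∞]
D(4):
  [∞, 68, -∞, 29]
  [-∞, ∞, -∞, -∞]
  [49, 49, ∞, 29]
  [-∞, 99, -∞, ∞]
Answer: W* = [[∞, 68, -∞, 29], [-∞, ∞, -∞, -∞], [49, 49, ∞, 29], [-∞, 99, -∞, ∞]]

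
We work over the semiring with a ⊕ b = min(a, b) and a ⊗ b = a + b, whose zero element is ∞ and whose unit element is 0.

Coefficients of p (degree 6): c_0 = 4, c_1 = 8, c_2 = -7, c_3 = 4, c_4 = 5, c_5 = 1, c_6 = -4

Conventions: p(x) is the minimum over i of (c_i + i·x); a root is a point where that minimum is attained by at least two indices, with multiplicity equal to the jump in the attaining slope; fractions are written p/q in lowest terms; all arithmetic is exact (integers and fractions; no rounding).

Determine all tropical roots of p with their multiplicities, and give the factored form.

hull edge (i=0, c=4) to (i=2, c=-7): slope -11/2, span 2
hull edge (i=2, c=-7) to (i=6, c=-4): slope 3/4, span 4
Factored form: p(x) = -4 ⊗ (x ⊕ (-3/4)) ⊗ (x ⊕ (-3/4)) ⊗ (x ⊕ (-3/4)) ⊗ (x ⊕ (-3/4)) ⊗ (x ⊕ 11/2) ⊗ (x ⊕ 11/2)
Answer: roots = -3/4 (mult 4), 11/2 (mult 2)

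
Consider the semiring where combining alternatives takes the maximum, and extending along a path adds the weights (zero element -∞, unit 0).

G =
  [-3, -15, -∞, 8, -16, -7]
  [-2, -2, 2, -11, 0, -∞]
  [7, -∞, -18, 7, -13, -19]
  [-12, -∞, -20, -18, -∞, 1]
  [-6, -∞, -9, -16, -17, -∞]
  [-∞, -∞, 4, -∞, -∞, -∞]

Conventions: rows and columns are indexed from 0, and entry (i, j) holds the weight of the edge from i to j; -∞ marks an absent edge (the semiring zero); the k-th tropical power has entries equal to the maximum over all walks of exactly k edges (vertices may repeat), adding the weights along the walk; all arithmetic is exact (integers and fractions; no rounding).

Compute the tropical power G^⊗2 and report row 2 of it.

G^⊗2:
  [-4, -17, -3, 5, -15, 9]
  [9, -4, 0, 9, -2, -9]
  [4, -8, -13, 15, -9, 8]
  [-13, -27, 5, -4, -28, -17]
  [-2, -21, -26, 2, -22, -13]
  [11, -∞, -14, 11, -9, -15]
Answer: row 2 of G^⊗2 = [4, -8, -13, 15, -9, 8]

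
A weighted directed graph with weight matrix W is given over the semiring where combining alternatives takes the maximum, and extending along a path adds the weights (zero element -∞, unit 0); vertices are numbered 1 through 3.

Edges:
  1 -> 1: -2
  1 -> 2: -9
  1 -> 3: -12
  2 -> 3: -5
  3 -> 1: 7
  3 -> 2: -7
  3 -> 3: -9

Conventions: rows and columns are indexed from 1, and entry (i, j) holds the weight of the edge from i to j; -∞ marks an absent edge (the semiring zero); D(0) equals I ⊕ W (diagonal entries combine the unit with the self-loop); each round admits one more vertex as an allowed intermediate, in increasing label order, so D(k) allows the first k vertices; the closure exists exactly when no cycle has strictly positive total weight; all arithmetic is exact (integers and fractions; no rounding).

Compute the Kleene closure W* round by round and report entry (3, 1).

D(0):
  [0, -9, -12]
  [-∞, 0, -5]
  [7, -7, 0]
D(1):
  [0, -9, -12]
  [-∞, 0, -5]
  [7, -2, 0]
D(2):
  [0, -9, -12]
  [-∞, 0, -5]
  [7, -2, 0]
D(3):
  [0, -9, -12]
  [2, 0, -5]
  [7, -2, 0]
Answer: W*[3][1] = 7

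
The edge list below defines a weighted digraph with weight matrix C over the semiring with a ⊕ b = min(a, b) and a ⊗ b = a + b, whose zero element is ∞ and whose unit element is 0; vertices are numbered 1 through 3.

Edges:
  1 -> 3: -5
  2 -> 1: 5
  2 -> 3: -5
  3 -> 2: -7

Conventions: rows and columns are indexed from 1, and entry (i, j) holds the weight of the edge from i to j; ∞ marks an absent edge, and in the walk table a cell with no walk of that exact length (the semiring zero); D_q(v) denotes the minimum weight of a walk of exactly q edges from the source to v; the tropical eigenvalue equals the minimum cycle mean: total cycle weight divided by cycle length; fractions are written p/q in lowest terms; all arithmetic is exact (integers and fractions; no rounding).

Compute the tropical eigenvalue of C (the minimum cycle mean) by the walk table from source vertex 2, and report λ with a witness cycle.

q=0: [∞, 0, ∞]
q=1: [5, ∞, -5]
q=2: [∞, -12, 0]
q=3: [-7, -7, -17]
Optimal cycle mean attained by: cycle 2->3->2, total (-5) + (-7), length 2.
Answer: λ = -6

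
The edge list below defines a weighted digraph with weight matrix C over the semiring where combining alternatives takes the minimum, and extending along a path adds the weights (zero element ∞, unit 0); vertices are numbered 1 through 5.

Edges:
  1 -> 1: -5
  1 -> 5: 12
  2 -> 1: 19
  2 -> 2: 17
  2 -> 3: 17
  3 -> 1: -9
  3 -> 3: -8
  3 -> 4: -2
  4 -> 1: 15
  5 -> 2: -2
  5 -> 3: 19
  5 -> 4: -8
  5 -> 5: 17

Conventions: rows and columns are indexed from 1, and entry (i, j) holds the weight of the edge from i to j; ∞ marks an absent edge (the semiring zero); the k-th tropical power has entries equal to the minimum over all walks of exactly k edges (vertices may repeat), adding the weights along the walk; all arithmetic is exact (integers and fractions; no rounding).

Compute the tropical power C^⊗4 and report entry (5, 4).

C^⊗2:
  [-10, 10, 31, 4, 7]
  [8, 34, 9, 15, 31]
  [-17, ∞, -16, -10, 3]
  [10, ∞, ∞, ∞, 27]
  [7, 15, 11, 9, 34]
C^⊗3:
  [-15, 5, 23, -1, 2]
  [0, 29, 1, 7, 20]
  [-25, 1, -24, -18, -5]
  [5, 25, 46, 19, 22]
  [2, 32, 3, 9, 19]
C^⊗4:
  [-20, 0, 15, -6, -3]
  [-8, 18, -7, -1, 12]
  [-33, -7, -32, -26, -13]
  [0, 20, 38, 14, 17]
  [-6, 17, -5, 1, 14]
Key observation: the optimum is the walk 5->3->3->3->4, with weight 19 + (-8) + (-8) + (-2) = 1.
Optimal value attained by: walk 5->3->3->3->4.
Answer: (C^⊗4)[5][4] = 1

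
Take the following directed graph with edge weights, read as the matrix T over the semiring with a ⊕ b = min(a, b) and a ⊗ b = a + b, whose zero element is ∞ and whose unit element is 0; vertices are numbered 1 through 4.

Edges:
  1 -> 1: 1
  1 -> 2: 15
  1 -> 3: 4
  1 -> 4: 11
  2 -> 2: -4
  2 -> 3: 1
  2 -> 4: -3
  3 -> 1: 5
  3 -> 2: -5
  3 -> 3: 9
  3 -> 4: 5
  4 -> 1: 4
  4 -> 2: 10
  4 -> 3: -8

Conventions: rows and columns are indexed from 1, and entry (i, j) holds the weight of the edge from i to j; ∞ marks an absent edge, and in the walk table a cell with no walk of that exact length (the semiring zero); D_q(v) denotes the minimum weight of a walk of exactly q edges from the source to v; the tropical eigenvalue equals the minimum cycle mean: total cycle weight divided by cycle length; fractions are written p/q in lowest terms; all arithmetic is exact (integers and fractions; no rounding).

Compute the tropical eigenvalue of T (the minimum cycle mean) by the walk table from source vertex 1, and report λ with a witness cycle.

q=0: [0, ∞, ∞, ∞]
q=1: [1, 15, 4, 11]
q=2: [2, -1, 3, 9]
q=3: [3, -5, 0, -4]
q=4: [0, -9, -12, -8]
Optimal cycle mean attained by: cycle 2->4->3->2, total (-3) + (-8) + (-5), length 3.
Answer: λ = -16/3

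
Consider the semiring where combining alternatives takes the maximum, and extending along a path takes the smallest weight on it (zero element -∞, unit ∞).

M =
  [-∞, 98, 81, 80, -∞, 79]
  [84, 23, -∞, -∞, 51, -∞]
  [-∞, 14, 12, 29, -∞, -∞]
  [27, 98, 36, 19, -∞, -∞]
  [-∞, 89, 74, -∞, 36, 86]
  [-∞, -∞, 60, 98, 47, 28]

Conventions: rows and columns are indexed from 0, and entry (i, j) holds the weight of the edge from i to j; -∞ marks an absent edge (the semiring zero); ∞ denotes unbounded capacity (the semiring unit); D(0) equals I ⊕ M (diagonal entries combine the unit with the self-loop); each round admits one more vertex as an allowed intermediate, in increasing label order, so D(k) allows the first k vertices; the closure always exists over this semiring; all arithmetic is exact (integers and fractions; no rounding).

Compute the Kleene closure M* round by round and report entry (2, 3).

D(0):
  [∞, 98, 81, 80, -∞, 79]
  [84, ∞, -∞, -∞, 51, -∞]
  [-∞, 14, ∞, 29, -∞, -∞]
  [27, 98, 36, ∞, -∞, -∞]
  [-∞, 89, 74, -∞, ∞, 86]
  [-∞, -∞, 60, 98, 47, ∞]
D(1):
  [∞, 98, 81, 80, -∞, 79]
  [84, ∞, 81, 80, 51, 79]
  [-∞, 14, ∞, 29, -∞, -∞]
  [27, 98, 36, ∞, -∞, 27]
  [-∞, 89, 74, -∞, ∞, 86]
  [-∞, -∞, 60, 98, 47, ∞]
D(2):
  [∞, 98, 81, 80, 51, 79]
  [84, ∞, 81, 80, 51, 79]
  [14, 14, ∞, 29, 14, 14]
  [84, 98, 81, ∞, 51, 79]
  [84, 89, 81, 80, ∞, 86]
  [-∞, -∞, 60, 98, 47, ∞]
D(3):
  [∞, 98, 81, 80, 51, 79]
  [84, ∞, 81, 80, 51, 79]
  [14, 14, ∞, 29, 14, 14]
  [84, 98, 81, ∞, 51, 79]
  [84, 89, 81, 80, ∞, 86]
  [14, 14, 60, 98, 47, ∞]
D(4):
  [∞, 98, 81, 80, 51, 79]
  [84, ∞, 81, 80, 51, 79]
  [29, 29, ∞, 29, 29, 29]
  [84, 98, 81, ∞, 51, 79]
  [84, 89, 81, 80, ∞, 86]
  [84, 98, 81, 98, 51, ∞]
D(5):
  [∞, 98, 81, 80, 51, 79]
  [84, ∞, 81, 80, 51, 79]
  [29, 29, ∞, 29, 29, 29]
  [84, 98, 81, ∞, 51, 79]
  [84, 89, 81, 80, ∞, 86]
  [84, 98, 81, 98, 51, ∞]
D(6):
  [∞, 98, 81, 80, 51, 79]
  [84, ∞, 81, 80, 51, 79]
  [29, 29, ∞, 29, 29, 29]
  [84, 98, 81, ∞, 51, 79]
  [84, 89, 81, 86, ∞, 86]
  [84, 98, 81, 98, 51, ∞]
Answer: M*[2][3] = 29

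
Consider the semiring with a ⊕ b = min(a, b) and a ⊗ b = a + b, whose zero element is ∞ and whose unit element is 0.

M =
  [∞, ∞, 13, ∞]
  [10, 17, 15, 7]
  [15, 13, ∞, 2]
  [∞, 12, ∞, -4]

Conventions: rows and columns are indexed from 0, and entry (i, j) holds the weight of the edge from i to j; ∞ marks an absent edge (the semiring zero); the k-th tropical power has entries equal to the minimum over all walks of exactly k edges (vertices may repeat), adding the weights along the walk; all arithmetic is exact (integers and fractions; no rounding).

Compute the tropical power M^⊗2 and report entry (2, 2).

M^⊗2:
  [28, 26, ∞, 15]
  [27, 19, 23, 3]
  [23, 14, 28, -2]
  [22, 8, 27, -8]
Key observation: the optimum is the walk 2->0->2, with weight 15 + 13 = 28.
Optimal value attained by: walk 2->0->2.
Answer: (M^⊗2)[2][2] = 28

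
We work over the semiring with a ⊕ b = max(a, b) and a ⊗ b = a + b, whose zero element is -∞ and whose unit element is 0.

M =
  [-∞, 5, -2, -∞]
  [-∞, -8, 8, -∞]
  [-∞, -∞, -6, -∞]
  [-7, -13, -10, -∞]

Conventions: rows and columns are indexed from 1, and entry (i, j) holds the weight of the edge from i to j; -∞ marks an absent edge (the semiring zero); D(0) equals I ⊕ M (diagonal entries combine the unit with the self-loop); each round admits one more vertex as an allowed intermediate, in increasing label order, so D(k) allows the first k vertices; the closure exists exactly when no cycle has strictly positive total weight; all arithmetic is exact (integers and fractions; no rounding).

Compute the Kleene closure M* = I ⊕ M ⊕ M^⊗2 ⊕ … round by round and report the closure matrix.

D(0):
  [0, 5, -2, -∞]
  [-∞, 0, 8, -∞]
  [-∞, -∞, 0, -∞]
  [-7, -13, -10, 0]
D(1):
  [0, 5, -2, -∞]
  [-∞, 0, 8, -∞]
  [-∞, -∞, 0, -∞]
  [-7, -2, -9, 0]
D(2):
  [0, 5, 13, -∞]
  [-∞, 0, 8, -∞]
  [-∞, -∞, 0, -∞]
  [-7, -2, 6, 0]
D(3):
  [0, 5, 13, -∞]
  [-∞, 0, 8, -∞]
  [-∞, -∞, 0, -∞]
  [-7, -2, 6, 0]
D(4):
  [0, 5, 13, -∞]
  [-∞, 0, 8, -∞]
  [-∞, -∞, 0, -∞]
  [-7, -2, 6, 0]
Answer: M* = [[0, 5, 13, -∞], [-∞, 0, 8, -∞], [-∞, -∞, 0, -∞], [-7, -2, 6, 0]]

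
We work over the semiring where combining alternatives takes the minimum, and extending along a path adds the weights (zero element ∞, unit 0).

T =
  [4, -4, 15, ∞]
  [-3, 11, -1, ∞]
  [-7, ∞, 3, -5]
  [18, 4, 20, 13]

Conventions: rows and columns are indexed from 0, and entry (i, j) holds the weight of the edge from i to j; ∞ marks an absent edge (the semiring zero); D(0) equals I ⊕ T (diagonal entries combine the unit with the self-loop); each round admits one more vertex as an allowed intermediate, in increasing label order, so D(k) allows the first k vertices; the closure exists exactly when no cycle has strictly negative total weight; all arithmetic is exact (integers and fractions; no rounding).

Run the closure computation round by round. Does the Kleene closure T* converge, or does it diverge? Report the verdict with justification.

D(0):
  [0, -4, 15, ∞]
  [-3, 0, -1, ∞]
  [-7, ∞, 0, -5]
  [18, 4, 20, 0]
Detection: at round 1, diagonal entry (1, 1) turns strictly negative.
Key observation: the cycle 1->0->1 has total weight (-3) + (-4), which is strictly negative.
Answer: DIVERGES — negative cycle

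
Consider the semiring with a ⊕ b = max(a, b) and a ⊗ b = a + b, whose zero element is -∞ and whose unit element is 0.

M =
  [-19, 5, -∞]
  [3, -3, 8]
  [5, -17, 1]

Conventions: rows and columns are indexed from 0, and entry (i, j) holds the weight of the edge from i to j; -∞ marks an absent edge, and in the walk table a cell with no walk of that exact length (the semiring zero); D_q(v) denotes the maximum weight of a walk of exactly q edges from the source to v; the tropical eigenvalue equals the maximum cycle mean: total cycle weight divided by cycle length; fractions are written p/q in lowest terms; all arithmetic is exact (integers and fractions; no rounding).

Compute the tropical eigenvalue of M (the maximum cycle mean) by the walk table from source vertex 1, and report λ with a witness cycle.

q=0: [-∞, 0, -∞]
q=1: [3, -3, 8]
q=2: [13, 8, 9]
q=3: [14, 18, 16]
Optimal cycle mean attained by: cycle 0->1->2->0, total 5 + 8 + 5, length 3.
Answer: λ = 6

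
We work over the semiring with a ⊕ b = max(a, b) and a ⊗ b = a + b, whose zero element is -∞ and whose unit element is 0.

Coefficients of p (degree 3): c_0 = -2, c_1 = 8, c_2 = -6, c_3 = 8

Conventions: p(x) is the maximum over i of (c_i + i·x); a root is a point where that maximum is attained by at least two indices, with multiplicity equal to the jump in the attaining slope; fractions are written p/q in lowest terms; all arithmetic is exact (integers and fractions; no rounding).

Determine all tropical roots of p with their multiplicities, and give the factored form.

hull edge (i=0, c=-2) to (i=1, c=8): slope 10, span 1
hull edge (i=1, c=8) to (i=3, c=8): slope 0, span 2
Factored form: p(x) = 8 ⊗ (x ⊕ (-10)) ⊗ (x ⊕ 0) ⊗ (x ⊕ 0)
Answer: roots = -10 (mult 1), 0 (mult 2)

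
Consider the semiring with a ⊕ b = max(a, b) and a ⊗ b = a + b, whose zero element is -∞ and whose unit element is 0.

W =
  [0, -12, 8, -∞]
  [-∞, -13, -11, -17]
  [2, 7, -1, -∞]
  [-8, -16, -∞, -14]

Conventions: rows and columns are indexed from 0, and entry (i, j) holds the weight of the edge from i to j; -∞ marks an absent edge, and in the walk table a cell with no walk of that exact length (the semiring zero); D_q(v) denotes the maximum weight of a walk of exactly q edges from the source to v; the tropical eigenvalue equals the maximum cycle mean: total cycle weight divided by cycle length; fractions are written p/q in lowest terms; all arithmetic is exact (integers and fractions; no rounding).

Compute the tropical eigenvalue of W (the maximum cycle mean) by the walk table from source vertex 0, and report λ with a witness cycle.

q=0: [0, -∞, -∞, -∞]
q=1: [0, -12, 8, -∞]
q=2: [10, 15, 8, -29]
q=3: [10, 15, 18, -2]
q=4: [20, 25, 18, -2]
Optimal cycle mean attained by: cycle 0->2->0, total 8 + 2, length 2.
Answer: λ = 5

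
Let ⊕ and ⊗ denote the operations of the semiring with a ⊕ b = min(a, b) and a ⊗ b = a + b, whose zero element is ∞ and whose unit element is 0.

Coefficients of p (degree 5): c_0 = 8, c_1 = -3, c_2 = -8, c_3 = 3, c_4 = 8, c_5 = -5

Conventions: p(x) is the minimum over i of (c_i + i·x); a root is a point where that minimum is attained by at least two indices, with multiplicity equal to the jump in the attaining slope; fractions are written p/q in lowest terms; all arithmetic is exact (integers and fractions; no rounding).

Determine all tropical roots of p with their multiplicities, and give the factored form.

hull edge (i=0, c=8) to (i=1, c=-3): slope -11, span 1
hull edge (i=1, c=-3) to (i=2, c=-8): slope -5, span 1
hull edge (i=2, c=-8) to (i=5, c=-5): slope 1, span 3
Factored form: p(x) = -5 ⊗ (x ⊕ (-1)) ⊗ (x ⊕ (-1)) ⊗ (x ⊕ (-1)) ⊗ (x ⊕ 5) ⊗ (x ⊕ 11)
Answer: roots = -1 (mult 3), 5 (mult 1), 11 (mult 1)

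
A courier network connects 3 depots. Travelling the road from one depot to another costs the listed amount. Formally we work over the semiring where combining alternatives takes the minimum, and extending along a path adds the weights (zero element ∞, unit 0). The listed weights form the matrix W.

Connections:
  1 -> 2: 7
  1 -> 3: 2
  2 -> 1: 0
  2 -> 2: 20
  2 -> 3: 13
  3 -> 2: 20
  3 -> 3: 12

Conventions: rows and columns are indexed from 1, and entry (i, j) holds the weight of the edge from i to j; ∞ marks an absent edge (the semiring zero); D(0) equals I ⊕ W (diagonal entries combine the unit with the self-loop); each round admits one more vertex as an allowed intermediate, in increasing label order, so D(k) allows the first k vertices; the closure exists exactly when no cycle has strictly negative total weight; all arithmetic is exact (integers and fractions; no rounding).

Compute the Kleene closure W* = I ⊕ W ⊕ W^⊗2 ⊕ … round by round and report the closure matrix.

D(0):
  [0, 7, 2]
  [0, 0, 13]
  [∞, 20, 0]
D(1):
  [0, 7, 2]
  [0, 0, 2]
  [∞, 20, 0]
D(2):
  [0, 7, 2]
  [0, 0, 2]
  [20, 20, 0]
D(3):
  [0, 7, 2]
  [0, 0, 2]
  [20, 20, 0]
Answer: W* = [[0, 7, 2], [0, 0, 2], [20, 20, 0]]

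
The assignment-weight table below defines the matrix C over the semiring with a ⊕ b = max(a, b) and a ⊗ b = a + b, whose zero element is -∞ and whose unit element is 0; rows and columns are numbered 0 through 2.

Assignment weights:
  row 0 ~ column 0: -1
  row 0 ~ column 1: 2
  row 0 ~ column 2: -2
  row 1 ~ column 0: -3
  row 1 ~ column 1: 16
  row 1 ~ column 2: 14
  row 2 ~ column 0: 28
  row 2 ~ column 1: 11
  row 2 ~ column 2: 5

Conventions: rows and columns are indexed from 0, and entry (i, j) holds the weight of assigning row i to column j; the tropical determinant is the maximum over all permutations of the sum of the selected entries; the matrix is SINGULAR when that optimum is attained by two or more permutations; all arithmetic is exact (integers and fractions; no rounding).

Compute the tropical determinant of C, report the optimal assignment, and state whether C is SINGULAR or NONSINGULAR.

σ = (0, 1, 2): (-1) + 16 + 5 = 20
σ = (0, 2, 1): (-1) + 14 + 11 = 24
σ = (1, 0, 2): 2 + (-3) + 5 = 4
σ = (1, 2, 0): 2 + 14 + 28 = 44
σ = (2, 0, 1): (-2) + (-3) + 11 = 6
σ = (2, 1, 0): (-2) + 16 + 28 = 42
Optimal value attained by: σ = (1, 2, 0).
Answer: det⊕(C) = 44; verdict: NONSINGULAR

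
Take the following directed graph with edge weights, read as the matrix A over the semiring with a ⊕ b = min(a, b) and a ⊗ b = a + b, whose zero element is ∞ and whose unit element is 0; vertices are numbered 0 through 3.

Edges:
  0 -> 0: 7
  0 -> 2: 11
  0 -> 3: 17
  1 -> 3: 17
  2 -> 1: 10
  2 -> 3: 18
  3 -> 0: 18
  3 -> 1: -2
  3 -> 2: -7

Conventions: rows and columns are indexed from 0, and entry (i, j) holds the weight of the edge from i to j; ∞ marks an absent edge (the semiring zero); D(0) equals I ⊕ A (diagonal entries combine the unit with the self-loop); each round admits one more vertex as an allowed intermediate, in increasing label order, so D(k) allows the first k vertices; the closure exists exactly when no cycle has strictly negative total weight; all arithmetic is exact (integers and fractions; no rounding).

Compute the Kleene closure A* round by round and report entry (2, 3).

D(0):
  [0, ∞, 11, 17]
  [∞, 0, ∞, 17]
  [∞, 10, 0, 18]
  [18, -2, -7, 0]
D(1):
  [0, ∞, 11, 17]
  [∞, 0, ∞, 17]
  [∞, 10, 0, 18]
  [18, -2, -7, 0]
D(2):
  [0, ∞, 11, 17]
  [∞, 0, ∞, 17]
  [∞, 10, 0, 18]
  [18, -2, -7, 0]
D(3):
  [0, 21, 11, 17]
  [∞, 0, ∞, 17]
  [∞, 10, 0, 18]
  [18, -2, -7, 0]
D(4):
  [0, 15, 10, 17]
  [35, 0, 10, 17]
  [36, 10, 0, 18]
  [18, -2, -7, 0]
Answer: A*[2][3] = 18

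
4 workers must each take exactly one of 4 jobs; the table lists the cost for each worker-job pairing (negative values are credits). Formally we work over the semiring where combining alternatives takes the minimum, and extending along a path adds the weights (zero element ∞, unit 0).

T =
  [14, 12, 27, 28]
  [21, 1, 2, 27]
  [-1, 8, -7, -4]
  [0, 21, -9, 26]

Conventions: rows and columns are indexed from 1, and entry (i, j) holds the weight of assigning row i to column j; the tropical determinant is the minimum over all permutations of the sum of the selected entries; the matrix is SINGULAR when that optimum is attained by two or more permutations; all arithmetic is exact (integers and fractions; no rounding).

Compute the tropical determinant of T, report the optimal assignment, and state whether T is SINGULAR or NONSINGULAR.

σ = (1, 2, 3, 4): 14 + 1 + (-7) + 26 = 34
σ = (1, 2, 4, 3): 14 + 1 + (-4) + (-9) = 2
σ = (1, 3, 2, 4): 14 + 2 + 8 + 26 = 50
σ = (1, 3, 4, 2): 14 + 2 + (-4) + 21 = 33
σ = (1, 4, 2, 3): 14 + 27 + 8 + (-9) = 40
σ = (1, 4, 3, 2): 14 + 27 + (-7) + 21 = 55
σ = (2, 1, 3, 4): 12 + 21 + (-7) + 26 = 52
σ = (2, 1, 4, 3): 12 + 21 + (-4) + (-9) = 20
σ = (2, 3, 1, 4): 12 + 2 + (-1) + 26 = 39
σ = (2, 3, 4, 1): 12 + 2 + (-4) + 0 = 10
σ = (2, 4, 1, 3): 12 + 27 + (-1) + (-9) = 29
σ = (2, 4, 3, 1): 12 + 27 + (-7) + 0 = 32
σ = (3, 1, 2, 4): 27 + 21 + 8 + 26 = 82
σ = (3, 1, 4, 2): 27 + 21 + (-4) + 21 = 65
σ = (3, 2, 1, 4): 27 + 1 + (-1) + 26 = 53
σ = (3, 2, 4, 1): 27 + 1 + (-4) + 0 = 24
σ = (3, 4, 1, 2): 27 + 27 + (-1) + 21 = 74
σ = (3, 4, 2, 1): 27 + 27 + 8 + 0 = 62
σ = (4, 1, 2, 3): 28 + 21 + 8 + (-9) = 48
σ = (4, 1, 3, 2): 28 + 21 + (-7) + 21 = 63
σ = (4, 2, 1, 3): 28 + 1 + (-1) + (-9) = 19
σ = (4, 2, 3, 1): 28 + 1 + (-7) + 0 = 22
σ = (4, 3, 1, 2): 28 + 2 + (-1) + 21 = 50
σ = (4, 3, 2, 1): 28 + 2 + 8 + 0 = 38
Optimal value attained by: σ = (1, 2, 4, 3).
Answer: det⊕(T) = 2; verdict: NONSINGULAR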